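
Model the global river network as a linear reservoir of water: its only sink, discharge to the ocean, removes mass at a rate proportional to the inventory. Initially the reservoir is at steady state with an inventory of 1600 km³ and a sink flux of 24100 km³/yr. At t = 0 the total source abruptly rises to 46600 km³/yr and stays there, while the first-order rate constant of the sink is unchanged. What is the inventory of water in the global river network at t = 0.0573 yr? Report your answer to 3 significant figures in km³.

The sink rate constant is k = F₀/M₀ = 24100/1600 = 15.06 yr⁻¹.
Solving dM/dt = F₁ − kM with M(0) = M₀ gives M(t) = F₁/k + (M₀ − F₁/k)·e^(−kt).
F₁/k = 46600/15.06 = 3093.8 km³; kt = 15.06 × 0.0573 = 0.8631, e^(−kt) = 0.4219.
M(0.0573) = 3093.8 + (1600 − 3093.8) × 0.4219 = 3093.8 − 630.2 = 2463.6 km³.

2460 km³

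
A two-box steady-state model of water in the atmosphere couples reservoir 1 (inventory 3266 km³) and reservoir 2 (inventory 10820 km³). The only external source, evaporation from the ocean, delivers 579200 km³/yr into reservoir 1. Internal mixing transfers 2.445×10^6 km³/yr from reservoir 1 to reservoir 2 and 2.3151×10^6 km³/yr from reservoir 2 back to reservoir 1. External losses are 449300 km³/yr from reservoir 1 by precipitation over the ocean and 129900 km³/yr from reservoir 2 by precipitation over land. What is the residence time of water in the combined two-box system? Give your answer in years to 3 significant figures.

0.0243 yr

Residence time in the combined system uses the total inventory and the total *external* removal — internal exchanges between the two boxes cancel.
M_total = 3266 + 10820 = 14086 km³.
ΣF_external_out = 449300 + 129900 = 579200 km³/yr.
τ = M_total / ΣF_ext = 14086 / 579200 = 0.02432 yr.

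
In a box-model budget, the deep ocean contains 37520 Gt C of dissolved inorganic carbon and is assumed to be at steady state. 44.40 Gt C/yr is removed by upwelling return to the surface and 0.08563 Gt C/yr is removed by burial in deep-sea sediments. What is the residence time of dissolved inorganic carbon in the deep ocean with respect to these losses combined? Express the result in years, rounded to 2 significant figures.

840 yr

Total removal = 44.40 + 0.08563 = 44.486 Gt C/yr.
τ = M / ΣF_out = 37520 / 44.486 = 843.4 yr.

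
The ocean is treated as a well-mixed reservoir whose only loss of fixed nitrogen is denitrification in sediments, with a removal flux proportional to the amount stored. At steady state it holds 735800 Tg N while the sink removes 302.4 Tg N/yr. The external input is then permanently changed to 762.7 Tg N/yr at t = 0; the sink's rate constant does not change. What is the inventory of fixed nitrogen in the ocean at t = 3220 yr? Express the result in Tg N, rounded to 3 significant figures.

Residence time τ = M₀/F₀ = 2433 yr. The eventual steady state is M_∞ = M₀·(F₁/F₀) = 735800 × 762.7/302.4 = 1.8558×10^6 Tg N.
The anomaly ΔM(t) = M(t) − M_∞ decays as ΔM₀·e^(−t/τ) with ΔM₀ = 735800 − 1.8558×10^6 = −1.120×10^6 Tg N.
At t = 3220 yr, e^(−t/τ) = e^(−1.323) = 0.2662, so ΔM = −298200 Tg N and M = 1.8558×10^6 − 298200 = 1.5576×10^6 Tg N.

1.56×10^6 Tg N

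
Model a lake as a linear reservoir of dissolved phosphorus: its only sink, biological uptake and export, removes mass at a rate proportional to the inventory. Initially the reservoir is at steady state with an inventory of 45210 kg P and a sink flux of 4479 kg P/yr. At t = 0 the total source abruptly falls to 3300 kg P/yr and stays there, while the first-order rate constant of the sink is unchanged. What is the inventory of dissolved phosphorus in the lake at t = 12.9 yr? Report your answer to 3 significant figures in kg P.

The sink rate constant is k = F₀/M₀ = 4479/45210 = 0.09907 yr⁻¹.
Solving dM/dt = F₁ − kM with M(0) = M₀ gives M(t) = F₁/k + (M₀ − F₁/k)·e^(−kt).
F₁/k = 3300/0.09907 = 33309 kg P; kt = 0.09907 × 12.9 = 1.278, e^(−kt) = 0.2786.
M(12.9) = 33309 + (45210 − 33309) × 0.2786 = 33309 + 3315 = 36625 kg P.

36600 kg P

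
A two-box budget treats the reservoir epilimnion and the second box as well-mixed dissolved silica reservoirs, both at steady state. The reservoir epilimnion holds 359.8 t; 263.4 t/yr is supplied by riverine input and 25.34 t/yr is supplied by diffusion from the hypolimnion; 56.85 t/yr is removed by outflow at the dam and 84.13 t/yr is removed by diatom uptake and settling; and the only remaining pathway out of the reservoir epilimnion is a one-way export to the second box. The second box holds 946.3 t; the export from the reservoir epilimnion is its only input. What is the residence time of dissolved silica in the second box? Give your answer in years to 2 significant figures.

Balance the reservoir epilimnion: ΣF_in = 263.4 + 25.34 = 288.74 t/yr.
Export to the second box = ΣF_in − (56.85 + 84.13) = 147.76 t/yr.
At steady state the output of the second box equals its input, 147.76 t/yr.
τ = M / F = 946.3 / 147.76 = 6.404 yr.

6.4 yr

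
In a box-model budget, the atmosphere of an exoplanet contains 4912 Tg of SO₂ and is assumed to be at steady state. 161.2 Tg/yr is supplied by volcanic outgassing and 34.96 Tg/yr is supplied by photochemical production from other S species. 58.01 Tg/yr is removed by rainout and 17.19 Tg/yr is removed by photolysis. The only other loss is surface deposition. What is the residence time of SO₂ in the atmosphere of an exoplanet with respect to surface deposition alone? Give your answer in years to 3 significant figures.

At steady state ΣF_in = ΣF_out.
ΣF_in = 161.2 + 34.96 = 196.16 Tg/yr.
Surface deposition flux = ΣF_in − (58.01 + 17.19) = 196.16 − 75.20 = 121.0 Tg/yr.
τ = M / F = 4912 / 121.0 = 40.61 yr.

40.6 yr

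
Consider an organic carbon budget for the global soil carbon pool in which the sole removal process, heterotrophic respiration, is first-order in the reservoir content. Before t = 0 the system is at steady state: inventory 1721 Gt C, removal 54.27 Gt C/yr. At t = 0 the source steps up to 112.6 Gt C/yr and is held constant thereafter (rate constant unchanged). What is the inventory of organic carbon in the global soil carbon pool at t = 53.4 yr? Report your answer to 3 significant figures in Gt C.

3230 Gt C

Residence time τ = M₀/F₀ = 31.71 yr. The eventual steady state is M_∞ = M₀·(F₁/F₀) = 1721 × 112.6/54.27 = 3570.7 Gt C.
The anomaly ΔM(t) = M(t) − M_∞ decays as ΔM₀·e^(−t/τ) with ΔM₀ = 1721 − 3570.7 = −1850 Gt C.
At t = 53.4 yr, e^(−t/τ) = e^(−1.684) = 0.1856, so ΔM = −343.4 Gt C and M = 3570.7 − 343.4 = 3227.4 Gt C.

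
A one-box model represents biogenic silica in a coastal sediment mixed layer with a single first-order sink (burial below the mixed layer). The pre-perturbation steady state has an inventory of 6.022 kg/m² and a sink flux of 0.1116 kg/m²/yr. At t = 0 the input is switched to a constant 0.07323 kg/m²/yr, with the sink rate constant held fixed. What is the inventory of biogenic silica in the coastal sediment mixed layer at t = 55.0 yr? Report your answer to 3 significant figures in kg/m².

4.70 kg/m²

The sink rate constant is k = F₀/M₀ = 0.1116/6.022 = 0.01853 yr⁻¹.
Solving dM/dt = F₁ − kM with M(0) = M₀ gives M(t) = F₁/k + (M₀ − F₁/k)·e^(−kt).
F₁/k = 0.07323/0.01853 = 3.9515 kg/m²; kt = 0.01853 × 55.0 = 1.019, e^(−kt) = 0.3609.
M(55.0) = 3.9515 + (6.022 − 3.9515) × 0.3609 = 3.9515 + 0.7472 = 4.6987 kg/m².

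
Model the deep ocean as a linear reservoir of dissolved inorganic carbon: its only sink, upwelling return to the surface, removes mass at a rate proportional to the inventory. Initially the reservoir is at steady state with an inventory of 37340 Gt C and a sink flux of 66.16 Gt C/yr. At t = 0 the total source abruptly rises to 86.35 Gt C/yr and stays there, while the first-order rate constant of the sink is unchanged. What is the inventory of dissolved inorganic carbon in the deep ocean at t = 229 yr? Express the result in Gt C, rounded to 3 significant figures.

41100 Gt C

The sink rate constant is k = F₀/M₀ = 66.16/37340 = 0.001772 yr⁻¹.
Solving dM/dt = F₁ − kM with M(0) = M₀ gives M(t) = F₁/k + (M₀ − F₁/k)·e^(−kt).
F₁/k = 86.35/0.001772 = 48735 Gt C; kt = 0.001772 × 229 = 0.4057, e^(−kt) = 0.6665.
M(229) = 48735 + (37340 − 48735) × 0.6665 = 48735 − 7595 = 41140 Gt C.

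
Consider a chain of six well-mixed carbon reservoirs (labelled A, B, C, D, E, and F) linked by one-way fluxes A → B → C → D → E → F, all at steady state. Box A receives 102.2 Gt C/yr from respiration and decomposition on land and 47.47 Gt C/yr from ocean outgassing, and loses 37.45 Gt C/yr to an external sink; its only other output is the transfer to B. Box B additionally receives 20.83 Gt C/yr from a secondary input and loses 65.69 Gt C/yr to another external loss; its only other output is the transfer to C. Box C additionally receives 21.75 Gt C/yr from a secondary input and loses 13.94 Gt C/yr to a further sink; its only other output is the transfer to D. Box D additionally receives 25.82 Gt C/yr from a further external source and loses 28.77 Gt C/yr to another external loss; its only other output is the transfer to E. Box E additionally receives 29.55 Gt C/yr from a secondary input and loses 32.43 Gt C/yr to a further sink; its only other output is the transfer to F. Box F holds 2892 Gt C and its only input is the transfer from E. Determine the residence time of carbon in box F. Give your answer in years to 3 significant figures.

Box A: F(A→B) = (102.2 + 47.47) − 37.45 = 112.22 Gt C/yr.
Box B: F(B→C) = (112.22 + 20.83) − 65.69 = 67.360 Gt C/yr.
Box C: F(C→D) = (67.360 + 21.75) − 13.94 = 75.170 Gt C/yr.
Box D: F(D→E) = (75.170 + 25.82) − 28.77 = 72.220 Gt C/yr.
Box E: F(E→F) = (72.220 + 29.55) − 32.43 = 69.340 Gt C/yr.
Box F throughput = its input = 69.340 Gt C/yr; τ = 2892 / 69.340 = 41.71 yr.

41.7 yr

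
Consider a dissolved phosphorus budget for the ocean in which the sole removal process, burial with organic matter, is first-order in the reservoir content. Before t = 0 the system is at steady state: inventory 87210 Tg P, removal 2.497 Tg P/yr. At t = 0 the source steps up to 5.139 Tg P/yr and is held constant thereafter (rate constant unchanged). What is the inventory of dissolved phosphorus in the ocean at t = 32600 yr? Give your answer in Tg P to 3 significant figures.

143000 Tg P

τ = M₀/F₀ = 87210/2.497 = 34930 yr; rate constant k = 1/τ.
New steady state M_∞ = F₁/k = F₁·τ = 5.139 × 34930 = 179480 Tg P.
M(t) = M_∞ + (M₀ − M_∞)·e^(−t/τ); t/τ = 32600/34930 = 0.9334, so e^(−t/τ) = 0.3932.
M(t) = 179480 − 92270 × 0.3932 = 143200 Tg P.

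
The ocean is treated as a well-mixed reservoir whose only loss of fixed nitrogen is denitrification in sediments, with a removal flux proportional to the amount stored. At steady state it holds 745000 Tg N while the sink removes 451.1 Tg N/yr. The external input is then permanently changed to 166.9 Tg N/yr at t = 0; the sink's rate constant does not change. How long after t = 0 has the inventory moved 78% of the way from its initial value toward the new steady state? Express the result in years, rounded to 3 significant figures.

2500 yr

τ = M₀/F₀ = 745000/451.1 = 1652 yr.
The remaining gap fraction is e^(−t/τ); 78% covered ⇒ e^(−t/τ) = 0.220.
t = −τ ln(0.220) = 1652 × 1.514 = 2501 yr.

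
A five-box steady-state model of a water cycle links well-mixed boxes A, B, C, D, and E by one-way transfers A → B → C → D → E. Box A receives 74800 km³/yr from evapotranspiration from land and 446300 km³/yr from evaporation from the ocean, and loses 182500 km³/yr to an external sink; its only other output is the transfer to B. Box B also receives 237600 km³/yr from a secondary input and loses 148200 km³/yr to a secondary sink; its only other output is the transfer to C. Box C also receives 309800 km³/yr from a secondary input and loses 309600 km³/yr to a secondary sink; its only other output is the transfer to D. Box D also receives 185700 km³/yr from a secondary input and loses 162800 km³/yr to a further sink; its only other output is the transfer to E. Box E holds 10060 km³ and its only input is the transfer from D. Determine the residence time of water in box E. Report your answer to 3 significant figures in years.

0.0223 yr

Box A: F(A→B) = (74800 + 446300) − 182500 = 338600 km³/yr.
Box B: F(B→C) = (338600 + 237600) − 148200 = 428000 km³/yr.
Box C: F(C→D) = (428000 + 309800) − 309600 = 428200 km³/yr.
Box D: F(D→E) = (428200 + 185700) − 162800 = 451100 km³/yr.
Box E throughput = its input = 451100 km³/yr; τ = 10060 / 451100 = 0.02230 yr.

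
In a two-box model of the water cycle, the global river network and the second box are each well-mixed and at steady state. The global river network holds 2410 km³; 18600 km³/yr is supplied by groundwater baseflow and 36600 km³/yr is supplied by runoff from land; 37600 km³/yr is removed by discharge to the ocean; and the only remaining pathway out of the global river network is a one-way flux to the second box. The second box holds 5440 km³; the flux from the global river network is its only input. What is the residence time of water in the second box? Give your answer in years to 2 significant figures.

Balance the global river network: ΣF_in = 18600 + 36600 = 55200 km³/yr.
Flux to the second box = ΣF_in − (37600) = 17600 km³/yr.
At steady state the output of the second box equals its input, 17600 km³/yr.
τ = M / F = 5440 / 17600 = 0.3091 yr.

0.31 yr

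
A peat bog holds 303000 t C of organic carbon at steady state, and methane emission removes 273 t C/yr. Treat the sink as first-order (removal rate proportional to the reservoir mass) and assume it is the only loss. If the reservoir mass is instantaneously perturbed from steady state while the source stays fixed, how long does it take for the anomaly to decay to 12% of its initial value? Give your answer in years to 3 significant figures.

For a linear reservoir the anomaly decays as exp(−t/τ) with τ = M/F = 303000/273 = 1110 yr.
exp(−t/τ) = 0.12 ⇒ t = −τ ln(0.12) = 1110 × 2.120 = 2353 yr.

2350 yr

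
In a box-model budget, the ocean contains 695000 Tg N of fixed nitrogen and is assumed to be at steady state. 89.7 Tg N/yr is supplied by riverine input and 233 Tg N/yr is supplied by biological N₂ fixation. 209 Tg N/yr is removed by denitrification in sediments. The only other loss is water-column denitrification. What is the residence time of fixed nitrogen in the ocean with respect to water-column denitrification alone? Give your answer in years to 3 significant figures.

6110 yr

At steady state ΣF_in = ΣF_out.
ΣF_in = 89.7 + 233 = 322.70 Tg N/yr.
Water-column denitrification flux = ΣF_in − (209) = 322.70 − 209.0 = 113.7 Tg N/yr.
τ = M / F = 695000 / 113.7 = 6113 yr.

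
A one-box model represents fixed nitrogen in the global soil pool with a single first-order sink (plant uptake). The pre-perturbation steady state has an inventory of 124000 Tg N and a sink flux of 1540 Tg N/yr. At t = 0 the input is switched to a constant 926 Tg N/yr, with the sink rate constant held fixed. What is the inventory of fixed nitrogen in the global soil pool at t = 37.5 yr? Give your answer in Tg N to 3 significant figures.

Residence time τ = M₀/F₀ = 80.52 yr. The eventual steady state is M_∞ = M₀·(F₁/F₀) = 124000 × 926/1540 = 74561 Tg N.
The anomaly ΔM(t) = M(t) − M_∞ decays as ΔM₀·e^(−t/τ) with ΔM₀ = 124000 − 74561 = 49440 Tg N.
At t = 37.5 yr, e^(−t/τ) = e^(−0.4657) = 0.6277, so ΔM = 31030 Tg N and M = 74561 + 31030 = 105590 Tg N.

106000 Tg N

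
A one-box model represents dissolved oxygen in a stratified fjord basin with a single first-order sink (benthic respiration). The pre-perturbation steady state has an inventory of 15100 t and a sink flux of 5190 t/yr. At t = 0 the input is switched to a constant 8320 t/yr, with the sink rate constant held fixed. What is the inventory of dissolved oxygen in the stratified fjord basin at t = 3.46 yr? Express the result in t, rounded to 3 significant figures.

21400 t

Residence time τ = M₀/F₀ = 2.909 yr. The eventual steady state is M_∞ = M₀·(F₁/F₀) = 15100 × 8320/5190 = 24207 t.
The anomaly ΔM(t) = M(t) − M_∞ decays as ΔM₀·e^(−t/τ) with ΔM₀ = 15100 − 24207 = −9107 t.
At t = 3.46 yr, e^(−t/τ) = e^(−1.189) = 0.3045, so ΔM = −2773 t and M = 24207 − 2773 = 21434 t.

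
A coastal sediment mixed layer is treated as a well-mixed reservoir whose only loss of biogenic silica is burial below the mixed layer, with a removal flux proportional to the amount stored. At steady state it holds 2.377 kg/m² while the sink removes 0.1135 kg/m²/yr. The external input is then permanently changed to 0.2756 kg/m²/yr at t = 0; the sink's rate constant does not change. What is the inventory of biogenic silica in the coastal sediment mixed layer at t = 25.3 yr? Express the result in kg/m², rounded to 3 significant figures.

τ = M₀/F₀ = 2.377/0.1135 = 20.94 yr; rate constant k = 1/τ.
New steady state M_∞ = F₁/k = F₁·τ = 0.2756 × 20.94 = 5.7718 kg/m².
M(t) = M_∞ + (M₀ − M_∞)·e^(−t/τ); t/τ = 25.3/20.94 = 1.208, so e^(−t/τ) = 0.2988.
M(t) = 5.7718 − 3.395 × 0.2988 = 4.7575 kg/m².

4.76 kg/m²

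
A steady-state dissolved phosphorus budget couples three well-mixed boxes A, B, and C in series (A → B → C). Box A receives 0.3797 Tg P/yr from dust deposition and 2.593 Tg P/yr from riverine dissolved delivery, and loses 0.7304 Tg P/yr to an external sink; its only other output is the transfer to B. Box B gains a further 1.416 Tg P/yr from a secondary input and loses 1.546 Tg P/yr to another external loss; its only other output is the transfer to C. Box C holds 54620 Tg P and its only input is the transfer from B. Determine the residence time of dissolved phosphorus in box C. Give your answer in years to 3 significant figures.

Box A: F(A→B) = (0.3797 + 2.593) − 0.7304 = 2.2423 Tg P/yr.
Box B: F(B→C) = (2.2423 + 1.416) − 1.546 = 2.1123 Tg P/yr.
Box C throughput = its input = 2.1123 Tg P/yr; τ = 54620 / 2.1123 = 25860 yr.

25900 yr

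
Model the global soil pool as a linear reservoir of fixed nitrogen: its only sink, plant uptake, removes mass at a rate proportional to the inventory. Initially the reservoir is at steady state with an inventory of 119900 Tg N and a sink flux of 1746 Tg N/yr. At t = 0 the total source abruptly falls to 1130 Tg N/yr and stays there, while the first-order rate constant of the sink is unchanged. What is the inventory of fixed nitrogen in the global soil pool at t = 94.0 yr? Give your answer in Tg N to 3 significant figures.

88400 Tg N

Residence time τ = M₀/F₀ = 68.67 yr. The eventual steady state is M_∞ = M₀·(F₁/F₀) = 119900 × 1130/1746 = 77599 Tg N.
The anomaly ΔM(t) = M(t) − M_∞ decays as ΔM₀·e^(−t/τ) with ΔM₀ = 119900 − 77599 = 42300 Tg N.
At t = 94.0 yr, e^(−t/τ) = e^(−1.369) = 0.2544, so ΔM = 10760 Tg N and M = 77599 + 10760 = 88360 Tg N.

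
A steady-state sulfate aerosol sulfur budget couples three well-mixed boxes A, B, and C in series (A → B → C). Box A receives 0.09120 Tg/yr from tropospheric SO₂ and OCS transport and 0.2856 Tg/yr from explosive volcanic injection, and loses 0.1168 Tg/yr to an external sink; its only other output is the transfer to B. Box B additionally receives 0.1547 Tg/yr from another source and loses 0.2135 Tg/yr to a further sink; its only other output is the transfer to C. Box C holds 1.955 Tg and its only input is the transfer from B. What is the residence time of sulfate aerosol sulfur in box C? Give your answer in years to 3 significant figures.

Box A: F(A→B) = (0.09120 + 0.2856) − 0.1168 = 0.26000 Tg/yr.
Box B: F(B→C) = (0.26000 + 0.1547) − 0.2135 = 0.20120 Tg/yr.
Box C throughput = its input = 0.20120 Tg/yr; τ = 1.955 / 0.20120 = 9.717 yr.

9.72 yr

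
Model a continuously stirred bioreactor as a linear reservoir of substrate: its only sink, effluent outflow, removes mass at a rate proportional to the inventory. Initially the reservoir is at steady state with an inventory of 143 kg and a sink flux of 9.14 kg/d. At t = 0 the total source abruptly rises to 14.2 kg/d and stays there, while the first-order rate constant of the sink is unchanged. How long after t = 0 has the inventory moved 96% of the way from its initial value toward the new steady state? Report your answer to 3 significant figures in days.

τ = M₀/F₀ = 143/9.14 = 15.65 d.
The remaining gap fraction is e^(−t/τ); 96% covered ⇒ e^(−t/τ) = 0.0400.
t = −τ ln(0.0400) = 15.65 × 3.219 = 50.36 d.

50.4 d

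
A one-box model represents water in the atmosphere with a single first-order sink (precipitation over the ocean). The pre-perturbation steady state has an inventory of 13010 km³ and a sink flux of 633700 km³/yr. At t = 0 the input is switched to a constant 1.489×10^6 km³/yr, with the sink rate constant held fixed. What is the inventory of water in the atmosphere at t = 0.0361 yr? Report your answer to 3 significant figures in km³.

The sink rate constant is k = F₀/M₀ = 633700/13010 = 48.71 yr⁻¹.
Solving dM/dt = F₁ − kM with M(0) = M₀ gives M(t) = F₁/k + (M₀ − F₁/k)·e^(−kt).
F₁/k = 1.489×10^6/48.71 = 30569 km³; kt = 48.71 × 0.0361 = 1.758, e^(−kt) = 0.1723.
M(0.0361) = 30569 + (13010 − 30569) × 0.1723 = 30569 − 3026 = 27544 km³.

27500 km³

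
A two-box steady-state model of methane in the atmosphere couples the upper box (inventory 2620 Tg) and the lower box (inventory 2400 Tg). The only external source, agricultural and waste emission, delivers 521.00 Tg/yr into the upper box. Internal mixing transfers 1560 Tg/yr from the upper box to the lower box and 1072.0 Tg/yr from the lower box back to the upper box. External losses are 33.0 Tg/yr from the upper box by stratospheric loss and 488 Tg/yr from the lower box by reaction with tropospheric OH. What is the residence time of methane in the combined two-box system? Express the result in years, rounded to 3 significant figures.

9.64 yr

Residence time in the combined system uses the total inventory and the total *external* removal — internal exchanges between the two boxes cancel.
M_total = 2620 + 2400 = 5020.0 Tg.
ΣF_external_out = 33.0 + 488 = 521.00 Tg/yr.
τ = M_total / ΣF_ext = 5020.0 / 521.00 = 9.635 yr.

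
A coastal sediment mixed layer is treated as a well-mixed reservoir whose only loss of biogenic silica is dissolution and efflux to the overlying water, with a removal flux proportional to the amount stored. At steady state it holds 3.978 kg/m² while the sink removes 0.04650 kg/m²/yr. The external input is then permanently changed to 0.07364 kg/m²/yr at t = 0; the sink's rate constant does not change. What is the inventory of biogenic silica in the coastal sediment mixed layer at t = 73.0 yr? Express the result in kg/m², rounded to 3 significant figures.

Residence time τ = M₀/F₀ = 85.55 yr. The eventual steady state is M_∞ = M₀·(F₁/F₀) = 3.978 × 0.07364/0.04650 = 6.2998 kg/m².
The anomaly ΔM(t) = M(t) − M_∞ decays as ΔM₀·e^(−t/τ) with ΔM₀ = 3.978 − 6.2998 = −2.322 kg/m².
At t = 73.0 yr, e^(−t/τ) = e^(−0.8533) = 0.4260, so ΔM = −0.9891 kg/m² and M = 6.2998 − 0.9891 = 5.3107 kg/m².

5.31 kg/m²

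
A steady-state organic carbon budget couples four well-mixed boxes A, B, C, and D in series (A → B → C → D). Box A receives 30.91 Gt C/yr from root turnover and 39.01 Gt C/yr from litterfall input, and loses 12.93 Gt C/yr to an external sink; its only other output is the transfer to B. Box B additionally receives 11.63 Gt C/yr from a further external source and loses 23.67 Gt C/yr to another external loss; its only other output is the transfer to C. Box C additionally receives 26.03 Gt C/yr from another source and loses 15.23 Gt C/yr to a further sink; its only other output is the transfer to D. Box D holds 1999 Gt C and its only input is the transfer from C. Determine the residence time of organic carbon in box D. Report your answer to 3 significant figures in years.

35.9 yr

Box A: F(A→B) = (30.91 + 39.01) − 12.93 = 56.990 Gt C/yr.
Box B: F(B→C) = (56.990 + 11.63) − 23.67 = 44.950 Gt C/yr.
Box C: F(C→D) = (44.950 + 26.03) − 15.23 = 55.750 Gt C/yr.
Box D throughput = its input = 55.750 Gt C/yr; τ = 1999 / 55.750 = 35.86 yr.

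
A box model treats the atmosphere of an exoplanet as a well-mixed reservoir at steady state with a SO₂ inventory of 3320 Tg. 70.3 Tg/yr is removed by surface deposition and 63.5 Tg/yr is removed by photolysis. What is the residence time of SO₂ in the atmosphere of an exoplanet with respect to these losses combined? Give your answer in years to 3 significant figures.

24.8 yr

Total removal = 70.30 + 63.50 = 133.80 Tg/yr.
τ = M / ΣF_out = 3320 / 133.80 = 24.81 yr.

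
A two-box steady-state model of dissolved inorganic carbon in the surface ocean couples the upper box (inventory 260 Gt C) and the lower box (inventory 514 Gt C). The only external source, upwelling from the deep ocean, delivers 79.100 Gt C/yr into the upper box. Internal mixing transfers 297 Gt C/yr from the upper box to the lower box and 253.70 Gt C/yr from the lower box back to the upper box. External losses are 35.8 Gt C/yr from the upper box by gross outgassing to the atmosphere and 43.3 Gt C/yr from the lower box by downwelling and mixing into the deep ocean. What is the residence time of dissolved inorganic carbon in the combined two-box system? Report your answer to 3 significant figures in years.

Residence time in the combined system uses the total inventory and the total *external* removal — internal exchanges between the two boxes cancel.
M_total = 260 + 514 = 774.00 Gt C.
ΣF_external_out = 35.8 + 43.3 = 79.100 Gt C/yr.
τ = M_total / ΣF_ext = 774.00 / 79.100 = 9.785 yr.

9.79 yr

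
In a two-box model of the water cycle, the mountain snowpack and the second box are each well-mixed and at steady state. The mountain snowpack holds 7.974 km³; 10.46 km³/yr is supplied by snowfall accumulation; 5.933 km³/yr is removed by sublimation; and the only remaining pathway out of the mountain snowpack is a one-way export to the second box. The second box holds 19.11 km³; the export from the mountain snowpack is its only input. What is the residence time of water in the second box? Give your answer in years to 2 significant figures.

4.2 yr

Balance the mountain snowpack: ΣF_in = 10.460 km³/yr.
Export to the second box = ΣF_in − (5.933) = 4.5270 km³/yr.
At steady state the output of the second box equals its input, 4.5270 km³/yr.
τ = M / F = 19.11 / 4.5270 = 4.221 yr.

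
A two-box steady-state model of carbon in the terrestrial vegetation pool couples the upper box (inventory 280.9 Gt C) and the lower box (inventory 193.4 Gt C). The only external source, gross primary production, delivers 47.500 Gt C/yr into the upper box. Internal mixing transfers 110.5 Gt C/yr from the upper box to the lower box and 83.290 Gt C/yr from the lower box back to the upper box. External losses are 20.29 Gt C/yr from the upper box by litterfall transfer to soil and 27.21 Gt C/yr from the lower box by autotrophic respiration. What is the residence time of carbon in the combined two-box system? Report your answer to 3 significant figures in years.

9.99 yr

Residence time in the combined system uses the total inventory and the total *external* removal — internal exchanges between the two boxes cancel.
M_total = 280.9 + 193.4 = 474.30 Gt C.
ΣF_external_out = 20.29 + 27.21 = 47.500 Gt C/yr.
τ = M_total / ΣF_ext = 474.30 / 47.500 = 9.985 yr.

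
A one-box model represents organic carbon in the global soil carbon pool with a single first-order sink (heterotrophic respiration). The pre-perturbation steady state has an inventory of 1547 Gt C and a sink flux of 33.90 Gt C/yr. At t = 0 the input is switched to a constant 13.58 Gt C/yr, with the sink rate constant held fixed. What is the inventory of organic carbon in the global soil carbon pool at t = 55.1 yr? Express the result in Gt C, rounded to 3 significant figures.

897 Gt C

The sink rate constant is k = F₀/M₀ = 33.90/1547 = 0.02191 yr⁻¹.
Solving dM/dt = F₁ − kM with M(0) = M₀ gives M(t) = F₁/k + (M₀ − F₁/k)·e^(−kt).
F₁/k = 13.58/0.02191 = 619.71 Gt C; kt = 0.02191 × 55.1 = 1.207, e^(−kt) = 0.2990.
M(55.1) = 619.71 + (1547 − 619.71) × 0.2990 = 619.71 + 277.2 = 896.94 Gt C.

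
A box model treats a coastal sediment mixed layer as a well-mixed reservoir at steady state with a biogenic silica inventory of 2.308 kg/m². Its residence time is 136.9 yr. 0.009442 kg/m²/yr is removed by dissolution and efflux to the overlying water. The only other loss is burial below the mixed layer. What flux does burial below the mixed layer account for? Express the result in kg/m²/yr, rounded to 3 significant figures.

0.00742 kg/m²/yr

Total removal F = M/τ = 2.308 / 136.9 = 0.01686 kg/m²/yr.
Burial below the mixed layer = F − (0.009442) = 0.01686 − 0.009442 = 0.007417 kg/m²/yr.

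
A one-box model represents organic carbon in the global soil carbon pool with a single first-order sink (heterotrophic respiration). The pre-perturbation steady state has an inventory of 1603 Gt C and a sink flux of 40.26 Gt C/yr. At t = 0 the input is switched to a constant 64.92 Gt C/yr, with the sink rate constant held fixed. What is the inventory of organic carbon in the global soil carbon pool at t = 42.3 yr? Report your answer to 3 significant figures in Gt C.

The sink rate constant is k = F₀/M₀ = 40.26/1603 = 0.02512 yr⁻¹.
Solving dM/dt = F₁ − kM with M(0) = M₀ gives M(t) = F₁/k + (M₀ − F₁/k)·e^(−kt).
F₁/k = 64.92/0.02512 = 2584.9 Gt C; kt = 0.02512 × 42.3 = 1.062, e^(−kt) = 0.3456.
M(42.3) = 2584.9 + (1603 − 2584.9) × 0.3456 = 2584.9 − 339.4 = 2245.5 Gt C.

2250 Gt C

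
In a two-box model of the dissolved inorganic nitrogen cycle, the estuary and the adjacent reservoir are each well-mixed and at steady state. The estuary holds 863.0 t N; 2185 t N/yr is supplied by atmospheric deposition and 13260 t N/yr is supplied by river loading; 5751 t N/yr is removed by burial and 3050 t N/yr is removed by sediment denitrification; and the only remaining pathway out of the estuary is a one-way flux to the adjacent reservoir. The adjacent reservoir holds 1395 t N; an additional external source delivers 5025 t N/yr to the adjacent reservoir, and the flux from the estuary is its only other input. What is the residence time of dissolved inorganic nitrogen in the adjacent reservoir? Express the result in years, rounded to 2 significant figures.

0.12 yr

Balance the estuary: ΣF_in = 2185 + 13260 = 15445 t N/yr.
Flux to the adjacent reservoir = ΣF_in − (5751 + 3050) = 6644.0 t N/yr.
Total input to the adjacent reservoir = 6644.0 + 5025 = 11669 t N/yr; at steady state this equals its total output.
τ = M / F = 1395 / 11669 = 0.1195 yr.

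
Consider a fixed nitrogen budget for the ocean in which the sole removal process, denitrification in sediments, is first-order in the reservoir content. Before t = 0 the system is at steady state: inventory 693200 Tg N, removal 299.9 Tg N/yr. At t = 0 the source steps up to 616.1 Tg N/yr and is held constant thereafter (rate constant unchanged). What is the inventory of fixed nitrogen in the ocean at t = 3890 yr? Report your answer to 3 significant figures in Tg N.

The sink rate constant is k = F₀/M₀ = 299.9/693200 = 0.0004326 yr⁻¹.
Solving dM/dt = F₁ − kM with M(0) = M₀ gives M(t) = F₁/k + (M₀ − F₁/k)·e^(−kt).
F₁/k = 616.1/0.0004326 = 1.4241×10^6 Tg N; kt = 0.0004326 × 3890 = 1.683, e^(−kt) = 0.1858.
M(3890) = 1.4241×10^6 + (693200 − 1.4241×10^6) × 0.1858 = 1.4241×10^6 − 135800 = 1.2883×10^6 Tg N.

1.29×10^6 Tg N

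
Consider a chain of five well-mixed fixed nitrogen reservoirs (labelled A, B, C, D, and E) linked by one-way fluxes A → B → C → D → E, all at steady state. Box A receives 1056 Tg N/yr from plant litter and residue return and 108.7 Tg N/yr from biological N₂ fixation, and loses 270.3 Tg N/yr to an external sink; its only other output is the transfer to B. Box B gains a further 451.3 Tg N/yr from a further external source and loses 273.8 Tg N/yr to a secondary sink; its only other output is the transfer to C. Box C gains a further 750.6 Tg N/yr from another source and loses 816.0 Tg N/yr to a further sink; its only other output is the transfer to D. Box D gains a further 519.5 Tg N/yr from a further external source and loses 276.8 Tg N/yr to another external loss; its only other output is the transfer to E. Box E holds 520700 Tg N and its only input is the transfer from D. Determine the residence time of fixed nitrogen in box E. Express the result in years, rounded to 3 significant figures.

Box A: F(A→B) = (1056 + 108.7) − 270.3 = 894.40 Tg N/yr.
Box B: F(B→C) = (894.40 + 451.3) − 273.8 = 1071.9 Tg N/yr.
Box C: F(C→D) = (1071.9 + 750.6) − 816.0 = 1006.5 Tg N/yr.
Box D: F(D→E) = (1006.5 + 519.5) − 276.8 = 1249.2 Tg N/yr.
Box E throughput = its input = 1249.2 Tg N/yr; τ = 520700 / 1249.2 = 416.8 yr.

417 yr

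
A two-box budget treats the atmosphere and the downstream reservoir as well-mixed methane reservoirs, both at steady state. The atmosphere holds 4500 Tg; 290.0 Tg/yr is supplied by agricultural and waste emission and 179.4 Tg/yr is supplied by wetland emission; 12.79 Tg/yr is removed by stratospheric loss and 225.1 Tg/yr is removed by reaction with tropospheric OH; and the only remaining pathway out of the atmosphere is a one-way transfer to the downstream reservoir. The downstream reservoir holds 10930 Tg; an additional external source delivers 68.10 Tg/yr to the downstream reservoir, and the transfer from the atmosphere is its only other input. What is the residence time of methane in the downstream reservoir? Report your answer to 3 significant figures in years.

36.5 yr

Balance the atmosphere: ΣF_in = 290.0 + 179.4 = 469.40 Tg/yr.
Transfer to the downstream reservoir = ΣF_in − (12.79 + 225.1) = 231.51 Tg/yr.
Total input to the downstream reservoir = 231.51 + 68.10 = 299.61 Tg/yr; at steady state this equals its total output.
τ = M / F = 10930 / 299.61 = 36.48 yr.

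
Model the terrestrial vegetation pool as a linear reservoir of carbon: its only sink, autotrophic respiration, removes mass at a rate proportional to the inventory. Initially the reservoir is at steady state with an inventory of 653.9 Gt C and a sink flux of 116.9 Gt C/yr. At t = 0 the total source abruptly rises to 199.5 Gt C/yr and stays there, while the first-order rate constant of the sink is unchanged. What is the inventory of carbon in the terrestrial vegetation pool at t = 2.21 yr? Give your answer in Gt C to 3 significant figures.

τ = M₀/F₀ = 653.9/116.9 = 5.594 yr; rate constant k = 1/τ.
New steady state M_∞ = F₁/k = F₁·τ = 199.5 × 5.594 = 1115.9 Gt C.
M(t) = M_∞ + (M₀ − M_∞)·e^(−t/τ); t/τ = 2.21/5.594 = 0.3951, so e^(−t/τ) = 0.6736.
M(t) = 1115.9 − 462.0 × 0.6736 = 804.70 Gt C.

805 Gt C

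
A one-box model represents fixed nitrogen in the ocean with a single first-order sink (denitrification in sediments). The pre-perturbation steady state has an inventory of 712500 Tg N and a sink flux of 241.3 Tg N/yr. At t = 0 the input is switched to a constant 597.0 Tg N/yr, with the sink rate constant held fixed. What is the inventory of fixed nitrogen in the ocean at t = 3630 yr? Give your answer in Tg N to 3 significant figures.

1.46×10^6 Tg N

The sink rate constant is k = F₀/M₀ = 241.3/712500 = 0.0003387 yr⁻¹.
Solving dM/dt = F₁ − kM with M(0) = M₀ gives M(t) = F₁/k + (M₀ − F₁/k)·e^(−kt).
F₁/k = 597.0/0.0003387 = 1.7628×10^6 Tg N; kt = 0.0003387 × 3630 = 1.229, e^(−kt) = 0.2925.
M(3630) = 1.7628×10^6 + (712500 − 1.7628×10^6) × 0.2925 = 1.7628×10^6 − 307200 = 1.4556×10^6 Tg N.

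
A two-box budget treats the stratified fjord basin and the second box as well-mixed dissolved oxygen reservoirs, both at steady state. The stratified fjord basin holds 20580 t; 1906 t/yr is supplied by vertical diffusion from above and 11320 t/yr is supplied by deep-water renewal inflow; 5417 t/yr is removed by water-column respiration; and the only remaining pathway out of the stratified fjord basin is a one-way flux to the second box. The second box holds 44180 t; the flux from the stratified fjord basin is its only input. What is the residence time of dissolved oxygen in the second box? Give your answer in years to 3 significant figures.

Balance the stratified fjord basin: ΣF_in = 1906 + 11320 = 13226 t/yr.
Flux to the second box = ΣF_in − (5417) = 7809.0 t/yr.
At steady state the output of the second box equals its input, 7809.0 t/yr.
τ = M / F = 44180 / 7809.0 = 5.658 yr.

5.66 yr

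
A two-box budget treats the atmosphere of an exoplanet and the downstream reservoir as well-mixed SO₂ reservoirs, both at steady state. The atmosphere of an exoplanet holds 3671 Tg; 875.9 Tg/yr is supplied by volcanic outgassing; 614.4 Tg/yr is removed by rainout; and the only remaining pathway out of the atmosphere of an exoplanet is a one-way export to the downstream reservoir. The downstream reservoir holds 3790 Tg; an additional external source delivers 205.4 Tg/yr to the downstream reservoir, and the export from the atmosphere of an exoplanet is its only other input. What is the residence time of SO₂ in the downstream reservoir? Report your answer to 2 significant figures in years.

Balance the atmosphere of an exoplanet: ΣF_in = 875.90 Tg/yr.
Export to the downstream reservoir = ΣF_in − (614.4) = 261.50 Tg/yr.
Total input to the downstream reservoir = 261.50 + 205.4 = 466.90 Tg/yr; at steady state this equals its total output.
τ = M / F = 3790 / 466.90 = 8.117 yr.

8.1 yr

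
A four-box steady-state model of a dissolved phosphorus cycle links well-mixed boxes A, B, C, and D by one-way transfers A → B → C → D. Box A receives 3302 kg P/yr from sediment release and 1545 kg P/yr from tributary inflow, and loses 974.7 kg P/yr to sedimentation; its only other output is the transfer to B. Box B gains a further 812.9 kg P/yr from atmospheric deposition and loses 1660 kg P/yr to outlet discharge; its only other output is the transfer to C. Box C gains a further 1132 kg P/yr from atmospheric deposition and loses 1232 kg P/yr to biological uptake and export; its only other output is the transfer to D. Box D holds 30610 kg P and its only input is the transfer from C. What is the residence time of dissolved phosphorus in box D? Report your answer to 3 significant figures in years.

Box A: F(A→B) = (3302 + 1545) − 974.7 = 3872.3 kg P/yr.
Box B: F(B→C) = (3872.3 + 812.9) − 1660 = 3025.2 kg P/yr.
Box C: F(C→D) = (3025.2 + 1132) − 1232 = 2925.2 kg P/yr.
Box D throughput = its input = 2925.2 kg P/yr; τ = 30610 / 2925.2 = 10.46 yr.

10.5 yr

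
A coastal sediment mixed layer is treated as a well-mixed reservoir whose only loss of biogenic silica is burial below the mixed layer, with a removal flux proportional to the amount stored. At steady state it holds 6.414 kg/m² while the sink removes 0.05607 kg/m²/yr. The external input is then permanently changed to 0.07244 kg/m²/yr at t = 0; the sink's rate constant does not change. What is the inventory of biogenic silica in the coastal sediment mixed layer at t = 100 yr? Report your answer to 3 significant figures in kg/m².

7.51 kg/m²

τ = M₀/F₀ = 6.414/0.05607 = 114.4 yr; rate constant k = 1/τ.
New steady state M_∞ = F₁/k = F₁·τ = 0.07244 × 114.4 = 8.2866 kg/m².
M(t) = M_∞ + (M₀ − M_∞)·e^(−t/τ); t/τ = 100/114.4 = 0.8742, so e^(−t/τ) = 0.4172.
M(t) = 8.2866 − 1.873 × 0.4172 = 7.5054 kg/m².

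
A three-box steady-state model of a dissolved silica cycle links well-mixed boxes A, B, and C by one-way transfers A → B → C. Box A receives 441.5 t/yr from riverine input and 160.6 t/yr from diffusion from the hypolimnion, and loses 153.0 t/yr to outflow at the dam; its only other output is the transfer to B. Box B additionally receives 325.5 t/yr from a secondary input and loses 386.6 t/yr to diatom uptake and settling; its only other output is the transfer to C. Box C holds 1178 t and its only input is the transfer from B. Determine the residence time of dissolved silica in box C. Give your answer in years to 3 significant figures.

Box A: F(A→B) = (441.5 + 160.6) − 153.0 = 449.10 t/yr.
Box B: F(B→C) = (449.10 + 325.5) − 386.6 = 388.00 t/yr.
Box C throughput = its input = 388.00 t/yr; τ = 1178 / 388.00 = 3.036 yr.

3.04 yr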